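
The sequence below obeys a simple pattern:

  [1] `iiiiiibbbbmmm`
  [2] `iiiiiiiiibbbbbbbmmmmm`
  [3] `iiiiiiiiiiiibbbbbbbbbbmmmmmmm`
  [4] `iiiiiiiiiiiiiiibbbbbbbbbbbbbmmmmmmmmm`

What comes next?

Each string has the form i^{3n} b^{3n-2} m^{2n-1}, where the shown terms are n = 2, 3, 4, 5.
Setting n = 6 gives 18, 16, 11 characters in each block.

iiiiiiiiiiiiiiiiiibbbbbbbbbbbbbbbbmmmmmmmmmmm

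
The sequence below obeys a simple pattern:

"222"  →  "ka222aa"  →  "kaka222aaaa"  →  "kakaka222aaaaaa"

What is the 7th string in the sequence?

kakakakakaka222aaaaaaaaaaaa

s(k+1) = ka·s(k)·aa, so each term gains ka as a prefix and aa as a suffix.
From kakaka222aaaaaa, 3 further steps: kakaka222aaaaaa → kakakaka222aaaaaaaa → kakakakaka222aaaaaaaaaa → (answer).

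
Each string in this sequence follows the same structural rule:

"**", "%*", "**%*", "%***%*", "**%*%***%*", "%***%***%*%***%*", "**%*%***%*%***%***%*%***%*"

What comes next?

Each term (from the third on) is the two preceding terms concatenated in order: term 3 = **·%* = **%*.
So term 8 is %***%***%*%***%*·**%*%***%*%***%***%*%***%*.

%***%***%*%***%***%*%***%*%***%***%*%***%*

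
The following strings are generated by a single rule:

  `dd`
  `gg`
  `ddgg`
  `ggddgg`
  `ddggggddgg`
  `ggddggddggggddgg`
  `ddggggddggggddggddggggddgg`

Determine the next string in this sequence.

Each term (from the third on) is the two preceding terms concatenated in order: term 3 = dd·gg = ddgg.
The next term joins ggddggddggggddgg and ddggggddggggddggddggggddgg.

ggddggddggggddggddggggddggggddggddggggddgg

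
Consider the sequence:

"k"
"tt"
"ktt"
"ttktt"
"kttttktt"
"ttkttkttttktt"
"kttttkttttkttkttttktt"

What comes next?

ttkttkttttkttkttttkttttkttkttttktt

This is a Fibonacci-style word recurrence s(k) = s(k−2)·s(k−1): e.g. k·tt = ktt.
Continuing: ttkttkttttktt · kttttkttttkttkttttktt gives term 8.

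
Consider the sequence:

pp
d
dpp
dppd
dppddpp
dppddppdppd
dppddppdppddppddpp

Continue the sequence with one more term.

Each term (from the third on) is the previous term followed by the one before it: term 3 = d·pp = dpp.
The next term joins dppddppdppddppddpp and dppddppdppd.

dppddppdppddppddppdppddppdppd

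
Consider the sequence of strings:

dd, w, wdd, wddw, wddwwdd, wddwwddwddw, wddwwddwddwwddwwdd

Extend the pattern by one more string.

wddwwddwddwwddwwddwddwwddwddw

Each term (from the third on) is the previous term followed by the one before it: term 3 = w·dd = wdd.
So term 8 is wddwwddwddwwddwwdd·wddwwddwddw.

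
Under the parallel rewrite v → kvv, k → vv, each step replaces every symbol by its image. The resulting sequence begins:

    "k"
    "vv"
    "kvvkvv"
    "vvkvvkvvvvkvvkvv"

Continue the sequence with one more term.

kvvkvvvvkvvkvvvvkvvkvvkvvkvvvvkvvkvvvvkvvkvv

Replace each of the 16 characters of vvkvvkvvvvkvvkvv in place — kvv kvv vv kvv kvv vv kvv kvv kvv kvv vv kvv kvv vv kvv kvv — and concatenate.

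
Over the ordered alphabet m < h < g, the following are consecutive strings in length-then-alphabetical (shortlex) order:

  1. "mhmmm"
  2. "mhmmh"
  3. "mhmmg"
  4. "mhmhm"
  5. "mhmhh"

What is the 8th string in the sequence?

Continuing the enumeration 3 steps past mhmhh: mhmhh → mhmhg → mhmgm → (answer).

mhmgh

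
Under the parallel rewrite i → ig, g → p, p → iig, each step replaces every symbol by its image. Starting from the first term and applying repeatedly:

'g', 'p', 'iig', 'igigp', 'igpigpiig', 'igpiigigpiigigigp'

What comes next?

igpiigigigpigpiigigigpigpigpiig

Replace each of the 17 characters of igpiigigpiigigigp in place — ig p iig ig ig p ig p iig ig ig p ig p ig p iig — and concatenate.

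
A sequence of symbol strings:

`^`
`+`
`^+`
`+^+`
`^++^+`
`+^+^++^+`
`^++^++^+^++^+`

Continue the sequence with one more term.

Each term (from the third on) is the two preceding terms concatenated in order: term 3 = ^·+ = ^+.
The next term joins +^+^++^+ and ^++^++^+^++^+.

+^+^++^+^++^++^+^++^+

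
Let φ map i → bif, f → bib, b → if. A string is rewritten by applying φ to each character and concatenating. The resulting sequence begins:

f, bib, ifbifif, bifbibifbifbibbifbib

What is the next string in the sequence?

Rewriting the 20 symbols of bifbibifbifbibbifbib one by one yields if bif bib if bif if bif bib if bif bib if bif if if bif bib if bif if; concatenated:

ifbifbibifbififbifbibifbifbibifbifififbifbibifbifif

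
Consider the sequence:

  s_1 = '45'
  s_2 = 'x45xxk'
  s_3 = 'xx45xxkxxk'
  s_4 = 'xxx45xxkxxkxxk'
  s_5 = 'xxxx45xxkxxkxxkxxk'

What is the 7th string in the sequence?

xxxxxx45xxkxxkxxkxxkxxkxxk

Each term wraps the previous one in x on the left and xxk on the right.
From xxxx45xxkxxkxxkxxk, 2 further steps: xxxx45xxkxxkxxkxxk → xxxxx45xxkxxkxxkxxkxxk → (answer).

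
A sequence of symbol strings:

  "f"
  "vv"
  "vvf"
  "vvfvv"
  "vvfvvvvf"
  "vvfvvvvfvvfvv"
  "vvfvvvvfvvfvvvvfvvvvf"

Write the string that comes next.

vvfvvvvfvvfvvvvfvvvvfvvfvvvvfvvfvv

This is a Fibonacci-style word recurrence s(k) = s(k−1)·s(k−2): e.g. vv·f = vvf.
Continuing: vvfvvvvfvvfvvvvfvvvvf · vvfvvvvfvvfvv gives term 8.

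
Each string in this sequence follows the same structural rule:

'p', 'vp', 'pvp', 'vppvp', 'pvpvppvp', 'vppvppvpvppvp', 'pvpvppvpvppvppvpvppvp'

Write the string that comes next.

Each term (from the third on) is the two preceding terms concatenated in order: term 3 = p·vp = pvp.
So term 8 is vppvppvpvppvp·pvpvppvpvppvppvpvppvp.

vppvppvpvppvppvpvppvpvppvppvpvppvp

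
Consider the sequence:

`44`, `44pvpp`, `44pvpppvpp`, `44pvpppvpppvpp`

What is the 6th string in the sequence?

Each term is the previous one with pvpp appended.
From 44pvpppvpppvpp, 2 further steps: 44pvpppvpppvpp → 44pvpppvpppvpppvpp → (answer).

44pvpppvpppvpppvpppvpp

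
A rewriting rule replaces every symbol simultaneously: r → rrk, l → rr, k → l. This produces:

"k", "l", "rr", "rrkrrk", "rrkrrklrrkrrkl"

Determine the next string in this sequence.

rrkrrklrrkrrklrrrrkrrklrrkrrklrr

Applying the rule to each of the 14 symbols of rrkrrklrrkrrkl gives the pieces rrk rrk l rrk rrk l rr rrk rrk l rrk rrk l rr, which concatenate to the answer.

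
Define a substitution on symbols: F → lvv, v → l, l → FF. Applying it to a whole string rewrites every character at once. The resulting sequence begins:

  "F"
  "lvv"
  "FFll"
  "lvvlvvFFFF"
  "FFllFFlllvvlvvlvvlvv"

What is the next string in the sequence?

lvvlvvFFFFlvvlvvFFFFFFllFFllFFllFFll

φ(FFllFFlllvvlvvlvvlvv) expands symbol-by-symbol to lvv lvv FF FF lvv lvv FF FF FF l l FF l l FF l l FF l l; joining the 20 pieces gives the next term.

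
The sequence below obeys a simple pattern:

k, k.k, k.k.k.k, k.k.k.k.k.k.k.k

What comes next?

Each string is two copies of the previous one joined by '.'.
Doubling k.k.k.k.k.k.k.k with '.' between the halves:

k.k.k.k.k.k.k.k.k.k.k.k.k.k.k.k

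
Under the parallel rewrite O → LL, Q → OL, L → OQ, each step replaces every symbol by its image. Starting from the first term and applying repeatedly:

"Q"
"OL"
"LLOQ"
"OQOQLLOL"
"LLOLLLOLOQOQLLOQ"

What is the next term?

OQOQLLOQOQOQLLOQLLOLLLOLOQOQLLOL

Replace each of the 16 characters of LLOLLLOLOQOQLLOQ in place — OQ OQ LL OQ OQ OQ LL OQ LL OL LL OL OQ OQ LL OL — and concatenate.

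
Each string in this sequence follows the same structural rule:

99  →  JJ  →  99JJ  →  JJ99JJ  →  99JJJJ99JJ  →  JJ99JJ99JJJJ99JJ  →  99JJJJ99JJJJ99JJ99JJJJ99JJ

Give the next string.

This is a Fibonacci-style word recurrence s(k) = s(k−2)·s(k−1): e.g. 99·JJ = 99JJ.
The next term joins JJ99JJ99JJJJ99JJ and 99JJJJ99JJJJ99JJ99JJJJ99JJ.

JJ99JJ99JJJJ99JJ99JJJJ99JJJJ99JJ99JJJJ99JJ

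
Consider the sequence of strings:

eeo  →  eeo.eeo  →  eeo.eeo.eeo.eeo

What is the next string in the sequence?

Every step duplicates the string with '.' between the halves.
Doubling eeo.eeo.eeo.eeo with '.' between the halves:

eeo.eeo.eeo.eeo.eeo.eeo.eeo.eeo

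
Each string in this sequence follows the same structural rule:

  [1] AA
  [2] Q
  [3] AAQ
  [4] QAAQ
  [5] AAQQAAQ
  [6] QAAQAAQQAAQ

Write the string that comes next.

AAQQAAQQAAQAAQQAAQ

From term 3 onward, concatenate the second-to-last term with the last: AA·Q = AAQ, Q·AAQ = QAAQ, …
The next term joins AAQQAAQ and QAAQAAQQAAQ.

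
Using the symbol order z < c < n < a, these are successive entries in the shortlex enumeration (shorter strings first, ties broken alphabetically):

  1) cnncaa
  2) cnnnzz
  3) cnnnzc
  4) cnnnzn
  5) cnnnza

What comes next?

Find the rightmost character of cnnnza below a, bump it to the next letter, and reset everything to its right to z.

cnnncz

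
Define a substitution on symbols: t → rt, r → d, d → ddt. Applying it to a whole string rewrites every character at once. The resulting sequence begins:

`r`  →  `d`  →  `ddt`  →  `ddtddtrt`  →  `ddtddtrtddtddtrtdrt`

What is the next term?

ddtddtrtddtddtrtdrtddtddtrtddtddtrtdrtddtdrt

Replace each of the 19 characters of ddtddtrtddtddtrtdrt in place — ddt ddt rt ddt ddt rt d rt ddt ddt rt ddt ddt rt d rt ddt d rt — and concatenate.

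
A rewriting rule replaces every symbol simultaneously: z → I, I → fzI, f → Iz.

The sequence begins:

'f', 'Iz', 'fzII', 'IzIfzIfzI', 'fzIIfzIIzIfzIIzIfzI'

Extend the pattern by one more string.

IzIfzIfzIIzIfzIfzIIfzIIzIfzIfzIIfzIIzIfzI

Applying the rule to each of the 19 symbols of fzIIfzIIzIfzIIzIfzI gives the pieces Iz I fzI fzI Iz I fzI fzI I fzI Iz I fzI fzI I fzI Iz I fzI, which concatenate to the answer.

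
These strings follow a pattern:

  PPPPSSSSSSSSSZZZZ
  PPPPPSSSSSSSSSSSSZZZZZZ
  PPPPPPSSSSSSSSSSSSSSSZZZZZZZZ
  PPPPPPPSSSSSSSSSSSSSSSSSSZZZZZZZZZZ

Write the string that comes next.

The n-th term is n+2 P's then 3n+3 S's then 2n Z's, where the shown terms are n = 2, 3, 4, 5.
For the next term, n = 6, so the run lengths are 8, 21, 12.

PPPPPPPPSSSSSSSSSSSSSSSSSSSSSZZZZZZZZZZZZ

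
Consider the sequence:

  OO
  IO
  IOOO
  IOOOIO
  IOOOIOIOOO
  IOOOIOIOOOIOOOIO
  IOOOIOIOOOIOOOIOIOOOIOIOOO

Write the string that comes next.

IOOOIOIOOOIOOOIOIOOOIOIOOOIOOOIOIOOOIOOOIO

This is a Fibonacci-style word recurrence s(k) = s(k−1)·s(k−2): e.g. IO·OO = IOOO.
So term 8 is IOOOIOIOOOIOOOIOIOOOIOIOOO·IOOOIOIOOOIOOOIO.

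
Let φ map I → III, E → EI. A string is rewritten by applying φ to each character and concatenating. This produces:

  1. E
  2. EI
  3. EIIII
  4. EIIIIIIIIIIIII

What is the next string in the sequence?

EIIIIIIIIIIIIIIIIIIIIIIIIIIIIIIIIIIIIIIII

Applying the rule to each of the 14 symbols of EIIIIIIIIIIIII gives the pieces EI III III III III III III III III III III III III III, which concatenate to the answer.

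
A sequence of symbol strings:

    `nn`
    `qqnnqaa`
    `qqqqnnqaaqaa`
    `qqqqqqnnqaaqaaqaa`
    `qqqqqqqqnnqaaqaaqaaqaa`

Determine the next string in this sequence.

s(k+1) = qq·s(k)·qaa, so each term gains qq as a prefix and qaa as a suffix.
Applying this once more to qqqqqqqqnnqaaqaaqaaqaa:

qqqqqqqqqqnnqaaqaaqaaqaaqaa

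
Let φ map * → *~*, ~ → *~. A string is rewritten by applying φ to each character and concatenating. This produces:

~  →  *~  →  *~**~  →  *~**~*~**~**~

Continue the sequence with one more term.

*~**~*~**~**~*~**~*~**~**~*~**~**~

φ(*~**~*~**~**~) expands symbol-by-symbol to *~* *~ *~* *~* *~ *~* *~ *~* *~* *~ *~* *~* *~; joining the 13 pieces gives the next term.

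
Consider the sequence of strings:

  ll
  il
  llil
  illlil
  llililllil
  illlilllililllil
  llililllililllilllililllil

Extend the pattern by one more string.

This is a Fibonacci-style word recurrence s(k) = s(k−2)·s(k−1): e.g. ll·il = llil.
So term 8 is illlilllililllil·llililllililllilllililllil.

illlilllililllilllililllililllilllililllil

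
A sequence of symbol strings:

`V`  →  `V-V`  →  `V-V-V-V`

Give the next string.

Every step duplicates the string with '-' between the halves.
Doubling V-V-V-V with '-' between the halves:

V-V-V-V-V-V-V-V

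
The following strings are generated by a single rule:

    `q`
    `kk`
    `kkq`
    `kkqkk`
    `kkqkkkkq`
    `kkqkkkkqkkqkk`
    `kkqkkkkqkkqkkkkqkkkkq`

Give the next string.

From term 3 onward, concatenate the last term with the second-to-last: kk·q = kkq, kkq·kk = kkqkk, …
The next term joins kkqkkkkqkkqkkkkqkkkkq and kkqkkkkqkkqkk.

kkqkkkkqkkqkkkkqkkkkqkkqkkkkqkkqkk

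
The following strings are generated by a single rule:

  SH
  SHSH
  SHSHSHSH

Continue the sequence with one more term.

s(k+1) = s(k)·s(k) — each term doubles the last.
So the next term is two copies of SHSHSHSH.

SHSHSHSHSHSHSHSH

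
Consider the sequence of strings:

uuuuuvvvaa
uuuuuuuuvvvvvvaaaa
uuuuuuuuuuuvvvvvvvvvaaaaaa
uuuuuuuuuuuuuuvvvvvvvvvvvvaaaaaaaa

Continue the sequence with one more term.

Each string has the form u^{3n+2} v^{3n} a^{2n} (n = 1, 2, …).
For the next term, n = 5, so the run lengths are 17, 15, 10.

uuuuuuuuuuuuuuuuuvvvvvvvvvvvvvvvaaaaaaaaaa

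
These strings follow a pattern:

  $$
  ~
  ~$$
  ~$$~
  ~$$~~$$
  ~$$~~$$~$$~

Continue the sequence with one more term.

~$$~~$$~$$~~$$~~$$

From term 3 onward, concatenate the last term with the second-to-last: ~·$$ = ~$$, ~$$·~ = ~$$~, …
So term 7 is ~$$~~$$~$$~·~$$~~$$.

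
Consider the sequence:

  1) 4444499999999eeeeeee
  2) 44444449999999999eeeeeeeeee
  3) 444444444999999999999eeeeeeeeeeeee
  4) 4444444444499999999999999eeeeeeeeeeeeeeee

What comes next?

Each string has the form 4^{2n-1} 9^{2n+2} e^{3n-2}, where the shown terms are n = 3, 4, 5, 6.
Setting n = 7 gives 13, 16, 19 characters in each block.

44444444444449999999999999999eeeeeeeeeeeeeeeeeee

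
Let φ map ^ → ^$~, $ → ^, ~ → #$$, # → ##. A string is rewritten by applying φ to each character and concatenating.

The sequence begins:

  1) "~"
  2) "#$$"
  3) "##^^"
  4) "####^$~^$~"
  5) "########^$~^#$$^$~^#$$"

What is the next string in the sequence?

Applying the rule to each of the 22 symbols of ########^$~^#$$^$~^#$$ gives the pieces ## ## ## ## ## ## ## ## ^$~ ^ #$$ ^$~ ## ^ ^ ^$~ ^ #$$ ^$~ ## ^ ^, which concatenate to the answer.

################^$~^#$$^$~##^^^$~^#$$^$~##^^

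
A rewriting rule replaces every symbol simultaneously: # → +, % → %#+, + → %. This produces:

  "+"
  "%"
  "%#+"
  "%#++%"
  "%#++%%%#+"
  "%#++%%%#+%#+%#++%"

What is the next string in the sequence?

%#++%%%#+%#+%#++%%#++%%#++%%%#+

Replace each of the 17 characters of %#++%%%#+%#+%#++% in place — %#+ + % % %#+ %#+ %#+ + % %#+ + % %#+ + % % %#+ — and concatenate.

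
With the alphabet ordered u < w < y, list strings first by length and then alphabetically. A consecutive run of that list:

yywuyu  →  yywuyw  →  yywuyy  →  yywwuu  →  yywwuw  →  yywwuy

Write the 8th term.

yywwww

Continuing the enumeration 2 steps past yywwuy: yywwuy → yywwwu → (answer).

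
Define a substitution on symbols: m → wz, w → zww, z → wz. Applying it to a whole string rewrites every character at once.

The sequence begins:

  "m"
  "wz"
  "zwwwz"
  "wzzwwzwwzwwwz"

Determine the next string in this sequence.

zwwwzwzzwwzwwwzzwwzwwwzzwwzwwzwwwz

Replace each of the 13 characters of wzzwwzwwzwwwz in place — zww wz wz zww zww wz zww zww wz zww zww zww wz — and concatenate.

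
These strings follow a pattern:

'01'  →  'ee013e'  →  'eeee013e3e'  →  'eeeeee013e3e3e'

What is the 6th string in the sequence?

eeeeeeeeee013e3e3e3e3e

Each term wraps the previous one in ee on the left and 3e on the right.
From eeeeee013e3e3e, 2 further steps: eeeeee013e3e3e → eeeeeeee013e3e3e3e → (answer).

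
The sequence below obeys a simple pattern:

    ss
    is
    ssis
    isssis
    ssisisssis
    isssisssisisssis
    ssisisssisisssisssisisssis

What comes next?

From term 3 onward, concatenate the second-to-last term with the last: ss·is = ssis, is·ssis = isssis, …
So term 8 is isssisssisisssis·ssisisssisisssisssisisssis.

isssisssisisssisssisisssisisssisssisisssis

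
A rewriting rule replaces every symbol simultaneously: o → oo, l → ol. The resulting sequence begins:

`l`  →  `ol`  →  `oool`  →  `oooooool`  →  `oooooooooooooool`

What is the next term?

Applying the rule to each of the 16 symbols of oooooooooooooool gives the pieces oo oo oo oo oo oo oo oo oo oo oo oo oo oo oo ol, which concatenate to the answer.

oooooooooooooooooooooooooooooool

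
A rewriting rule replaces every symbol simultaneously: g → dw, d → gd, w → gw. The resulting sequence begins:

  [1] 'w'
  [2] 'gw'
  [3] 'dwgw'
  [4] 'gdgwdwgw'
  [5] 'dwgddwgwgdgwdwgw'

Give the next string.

Applying the rule to each of the 16 symbols of dwgddwgwgdgwdwgw gives the pieces gd gw dw gd gd gw dw gw dw gd dw gw gd gw dw gw, which concatenate to the answer.

gdgwdwgdgdgwdwgwdwgddwgwgdgwdwgw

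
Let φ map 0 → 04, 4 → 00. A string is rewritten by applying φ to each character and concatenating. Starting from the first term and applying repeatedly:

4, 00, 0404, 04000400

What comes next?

0400040404000404

Rewriting each symbol of 04000400: 0→04, 4→00, 0→04, 0→04, 0→04, 4→00, 0→04, 0→04, which concatenates to 04 00 04 04 04 00 04 04.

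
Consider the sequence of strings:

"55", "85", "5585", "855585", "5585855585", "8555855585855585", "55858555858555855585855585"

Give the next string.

855585558585558555858555858555855585855585

From term 3 onward, concatenate the second-to-last term with the last: 55·85 = 5585, 85·5585 = 855585, …
So term 8 is 8555855585855585·55858555858555855585855585.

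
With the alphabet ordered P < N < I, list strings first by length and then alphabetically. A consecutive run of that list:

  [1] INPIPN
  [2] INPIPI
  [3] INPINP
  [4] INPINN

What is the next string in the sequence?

Find the rightmost character of INPINN below I, bump it to the next letter, and reset everything to its right to P.

INPINI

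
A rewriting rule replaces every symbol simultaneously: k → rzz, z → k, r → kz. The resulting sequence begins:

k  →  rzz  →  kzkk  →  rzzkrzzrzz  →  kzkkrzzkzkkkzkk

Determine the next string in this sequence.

Rewriting the 15 symbols of kzkkrzzkzkkkzkk one by one yields rzz k rzz rzz kz k k rzz k rzz rzz rzz k rzz rzz; concatenated:

rzzkrzzrzzkzkkrzzkrzzrzzrzzkrzzrzz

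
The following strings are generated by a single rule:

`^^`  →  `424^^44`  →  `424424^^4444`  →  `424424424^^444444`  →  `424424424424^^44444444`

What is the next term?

Each term wraps the previous one in 424 on the left and 44 on the right.
Applying this once more to 424424424424^^44444444:

424424424424424^^4444444444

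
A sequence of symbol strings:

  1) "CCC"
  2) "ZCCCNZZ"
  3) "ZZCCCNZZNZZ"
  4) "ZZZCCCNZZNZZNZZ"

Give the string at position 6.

ZZZZZCCCNZZNZZNZZNZZNZZ

s(k+1) = Z·s(k)·NZZ, so each term gains Z as a prefix and NZZ as a suffix.
From ZZZCCCNZZNZZNZZ, 2 further steps: ZZZCCCNZZNZZNZZ → ZZZZCCCNZZNZZNZZNZZ → (answer).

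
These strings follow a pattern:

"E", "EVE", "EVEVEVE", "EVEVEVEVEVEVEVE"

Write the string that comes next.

Every step duplicates the string with 'V' between the halves.
One more doubling of EVEVEVEVEVEVEVE gives the answer.

EVEVEVEVEVEVEVEVEVEVEVEVEVEVEVE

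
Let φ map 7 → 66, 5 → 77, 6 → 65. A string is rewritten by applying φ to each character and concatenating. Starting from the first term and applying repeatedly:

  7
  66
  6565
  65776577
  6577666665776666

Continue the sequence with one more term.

Rewriting the 16 symbols of 6577666665776666 one by one yields 65 77 66 66 65 65 65 65 65 77 66 66 65 65 65 65; concatenated:

65776666656565656577666665656565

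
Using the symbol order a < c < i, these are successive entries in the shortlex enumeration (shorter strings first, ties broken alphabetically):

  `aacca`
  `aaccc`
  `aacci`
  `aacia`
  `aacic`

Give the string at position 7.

Continuing the enumeration 2 steps past aacic: aacic → aacii → (answer).

aaiaa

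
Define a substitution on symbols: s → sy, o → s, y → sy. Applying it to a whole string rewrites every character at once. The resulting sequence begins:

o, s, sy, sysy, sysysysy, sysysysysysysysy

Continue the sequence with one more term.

Applying the rule to each of the 16 symbols of sysysysysysysysy gives the pieces sy sy sy sy sy sy sy sy sy sy sy sy sy sy sy sy, which concatenate to the answer.

sysysysysysysysysysysysysysysysy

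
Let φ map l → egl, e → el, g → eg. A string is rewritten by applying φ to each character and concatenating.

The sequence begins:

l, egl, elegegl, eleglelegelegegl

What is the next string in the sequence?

φ(eleglelegelegegl) expands symbol-by-symbol to el egl el eg egl el egl el eg el egl el eg el eg egl; joining the 16 pieces gives the next term.

eleglelegegleleglelegeleglelegelegegl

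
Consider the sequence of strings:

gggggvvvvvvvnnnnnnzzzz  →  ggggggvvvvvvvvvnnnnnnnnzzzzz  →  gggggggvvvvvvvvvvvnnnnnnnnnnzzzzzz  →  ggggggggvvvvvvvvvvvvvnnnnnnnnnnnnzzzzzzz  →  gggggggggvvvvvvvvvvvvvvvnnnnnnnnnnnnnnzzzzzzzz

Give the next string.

Each string has the form g^{n+2} v^{2n+1} n^{2n} z^{n+1}, where the shown terms are n = 3, 4, 5, 6, 7.
For the next term, n = 8, so the run lengths are 10, 17, 16, 9.

ggggggggggvvvvvvvvvvvvvvvvvnnnnnnnnnnnnnnnnzzzzzzzzz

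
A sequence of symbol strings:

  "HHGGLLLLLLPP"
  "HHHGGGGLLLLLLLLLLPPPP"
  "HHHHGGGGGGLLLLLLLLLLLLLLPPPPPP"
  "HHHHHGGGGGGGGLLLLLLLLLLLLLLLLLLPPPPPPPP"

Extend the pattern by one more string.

Term n consists of n H's, followed by 2n-2 G's, followed by 4n-2 L's, followed by 2n-2 P's, where the shown terms are n = 2, 3, 4, 5.
At n = 6 the blocks have lengths 6, 10, 22, 10.

HHHHHHGGGGGGGGGGLLLLLLLLLLLLLLLLLLLLLLPPPPPPPPPP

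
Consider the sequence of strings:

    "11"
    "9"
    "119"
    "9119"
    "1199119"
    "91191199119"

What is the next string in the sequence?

119911991191199119

From term 3 onward, concatenate the second-to-last term with the last: 11·9 = 119, 9·119 = 9119, …
The next term joins 1199119 and 91191199119.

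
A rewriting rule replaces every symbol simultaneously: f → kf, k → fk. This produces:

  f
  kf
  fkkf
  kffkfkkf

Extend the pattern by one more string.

fkkfkffkkffkfkkf

Rewriting each symbol of kffkfkkf: k→fk, f→kf, f→kf, k→fk, f→kf, k→fk, k→fk, f→kf, which concatenates to fk kf kf fk kf fk fk kf.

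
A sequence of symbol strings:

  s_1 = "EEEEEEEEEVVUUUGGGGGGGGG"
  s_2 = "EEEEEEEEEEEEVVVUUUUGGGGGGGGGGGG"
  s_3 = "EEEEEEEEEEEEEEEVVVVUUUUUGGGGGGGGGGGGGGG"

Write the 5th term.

EEEEEEEEEEEEEEEEEEEEEVVVVVVUUUUUUUGGGGGGGGGGGGGGGGGGGGG

Each string has the form E^{3n+3} V^{n} U^{n+1} G^{3n+3}, where the shown terms are n = 2, 3, 4.
For term 5, n = 6, so the run lengths are 21, 6, 7, 21.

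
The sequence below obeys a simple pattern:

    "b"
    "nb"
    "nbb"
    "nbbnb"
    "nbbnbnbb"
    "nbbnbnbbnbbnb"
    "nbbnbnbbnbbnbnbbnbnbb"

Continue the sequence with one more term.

nbbnbnbbnbbnbnbbnbnbbnbbnbnbbnbbnb

Each term (from the third on) is the previous term followed by the one before it: term 3 = nb·b = nbb.
The next term joins nbbnbnbbnbbnbnbbnbnbb and nbbnbnbbnbbnb.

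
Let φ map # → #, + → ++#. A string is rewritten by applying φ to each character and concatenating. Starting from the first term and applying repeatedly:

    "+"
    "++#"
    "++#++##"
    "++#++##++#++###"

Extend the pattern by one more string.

++#++##++#++###++#++##++#++####

Applying the rule to each of the 15 symbols of ++#++##++#++### gives the pieces ++# ++# # ++# ++# # # ++# ++# # ++# ++# # # #, which concatenate to the answer.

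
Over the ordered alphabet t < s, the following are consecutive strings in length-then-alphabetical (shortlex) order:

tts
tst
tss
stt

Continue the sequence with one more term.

The successor of stt increments the rightmost position that isn't already s and resets every position after it to t.

sts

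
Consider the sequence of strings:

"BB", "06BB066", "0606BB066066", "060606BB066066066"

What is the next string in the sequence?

Every step adds 06 to the front and 066 to the end of the previous string.
One more step from 060606BB066066066 gives the answer.

06060606BB066066066066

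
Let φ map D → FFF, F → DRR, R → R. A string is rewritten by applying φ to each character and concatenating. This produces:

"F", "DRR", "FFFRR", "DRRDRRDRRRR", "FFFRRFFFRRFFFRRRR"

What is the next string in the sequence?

Applying the rule to each of the 17 symbols of FFFRRFFFRRFFFRRRR gives the pieces DRR DRR DRR R R DRR DRR DRR R R DRR DRR DRR R R R R, which concatenate to the answer.

DRRDRRDRRRRDRRDRRDRRRRDRRDRRDRRRRRR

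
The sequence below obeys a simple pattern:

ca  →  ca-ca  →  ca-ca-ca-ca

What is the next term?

Every step duplicates the string with '-' between the halves.
So the next term is two copies of ca-ca-ca-ca with '-' between the halves.

ca-ca-ca-ca-ca-ca-ca-ca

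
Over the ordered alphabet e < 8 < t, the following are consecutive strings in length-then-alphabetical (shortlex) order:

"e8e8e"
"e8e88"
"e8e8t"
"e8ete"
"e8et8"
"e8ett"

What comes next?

e88ee

Find the rightmost character of e8ett below t, bump it to the next letter, and reset everything to its right to e.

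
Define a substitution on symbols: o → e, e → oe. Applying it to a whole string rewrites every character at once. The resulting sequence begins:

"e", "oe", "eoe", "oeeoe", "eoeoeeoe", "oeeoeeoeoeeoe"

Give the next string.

eoeoeeoeoeeoeeoeoeeoe

φ(oeeoeeoeoeeoe) expands symbol-by-symbol to e oe oe e oe oe e oe e oe oe e oe; joining the 13 pieces gives the next term.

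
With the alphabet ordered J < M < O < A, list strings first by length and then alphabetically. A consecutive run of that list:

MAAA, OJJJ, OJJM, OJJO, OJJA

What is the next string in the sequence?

Find the rightmost character of OJJA below A, bump it to the next letter, and reset everything to its right to J.

OJMJ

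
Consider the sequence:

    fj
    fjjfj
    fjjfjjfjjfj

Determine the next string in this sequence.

fjjfjjfjjfjjfjjfjjfjjfj

Each string is two copies of the previous one joined by 'j'.
So the next term is two copies of fjjfjjfjjfj with 'j' between the halves.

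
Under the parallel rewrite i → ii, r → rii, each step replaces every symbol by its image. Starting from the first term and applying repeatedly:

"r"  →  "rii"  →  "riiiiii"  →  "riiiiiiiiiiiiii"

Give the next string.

φ(riiiiiiiiiiiiii) expands symbol-by-symbol to rii ii ii ii ii ii ii ii ii ii ii ii ii ii ii; joining the 15 pieces gives the next term.

riiiiiiiiiiiiiiiiiiiiiiiiiiiiii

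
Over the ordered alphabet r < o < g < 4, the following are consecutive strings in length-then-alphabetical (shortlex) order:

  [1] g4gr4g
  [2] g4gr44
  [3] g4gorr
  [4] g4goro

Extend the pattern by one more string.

Treat g4goro as a base-4 numeral over the given alphabet and add one, carrying through any trailing 4's.

g4gorg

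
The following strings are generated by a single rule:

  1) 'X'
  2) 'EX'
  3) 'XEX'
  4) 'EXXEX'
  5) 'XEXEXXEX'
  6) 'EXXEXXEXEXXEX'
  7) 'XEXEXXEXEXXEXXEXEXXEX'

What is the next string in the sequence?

This is a Fibonacci-style word recurrence s(k) = s(k−2)·s(k−1): e.g. X·EX = XEX.
So term 8 is EXXEXXEXEXXEX·XEXEXXEXEXXEXXEXEXXEX.

EXXEXXEXEXXEXXEXEXXEXEXXEXXEXEXXEX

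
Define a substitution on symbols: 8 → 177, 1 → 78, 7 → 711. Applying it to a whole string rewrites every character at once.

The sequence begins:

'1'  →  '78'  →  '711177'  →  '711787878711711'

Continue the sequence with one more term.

Rewriting the 15 symbols of 711787878711711 one by one yields 711 78 78 711 177 711 177 711 177 711 78 78 711 78 78; concatenated:

711787871117771117771117771178787117878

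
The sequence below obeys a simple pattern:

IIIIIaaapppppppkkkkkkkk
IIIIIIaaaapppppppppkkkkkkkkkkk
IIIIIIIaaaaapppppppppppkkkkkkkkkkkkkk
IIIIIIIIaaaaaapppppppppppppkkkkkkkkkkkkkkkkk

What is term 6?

IIIIIIIIIIaaaaaaaapppppppppppppppppkkkkkkkkkkkkkkkkkkkkkkk

Reading off run lengths: I runs 5, 6, 7, 8; a runs 3, 4, 5, 6; p runs 7, 9, 11, 13; k runs 8, 11, 14, 17 — each is linear in n, where the shown terms are n = 3, 4, 5, 6.
At n = 8 the blocks have lengths 10, 8, 17, 23.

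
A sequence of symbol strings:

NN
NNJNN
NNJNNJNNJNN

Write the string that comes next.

NNJNNJNNJNNJNNJNNJNNJNN

s(k+1) = s(k)·J·s(k) — each term doubles the last with 'J' between the halves.
So the next term is two copies of NNJNNJNNJNN with 'J' between the halves.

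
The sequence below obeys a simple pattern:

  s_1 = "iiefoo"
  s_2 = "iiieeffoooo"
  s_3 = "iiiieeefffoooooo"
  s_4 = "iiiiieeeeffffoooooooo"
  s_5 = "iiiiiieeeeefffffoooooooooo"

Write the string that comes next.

iiiiiiieeeeeeffffffoooooooooooo

The n-th term is n+1 i's then n e's then n f's then 2n o's (n = 1, 2, …).
Setting n = 6 gives 7, 6, 6, 12 characters in each block.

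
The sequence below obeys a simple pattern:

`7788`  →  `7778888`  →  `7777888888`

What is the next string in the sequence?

Reading off run lengths: 7 runs 2, 3, 4; 8 runs 2, 4, 6 — each is linear in n (n = 1, 2, …).
For the next term, n = 4, so the run lengths are 5, 8.

7777788888888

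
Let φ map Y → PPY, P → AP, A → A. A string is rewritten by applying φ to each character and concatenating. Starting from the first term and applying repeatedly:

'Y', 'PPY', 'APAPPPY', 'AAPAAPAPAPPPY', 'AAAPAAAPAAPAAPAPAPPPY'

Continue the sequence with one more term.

AAAAPAAAAPAAAPAAAPAAPAAPAPAPPPY

Applying the rule to each of the 21 symbols of AAAPAAAPAAPAAPAPAPPPY gives the pieces A A A AP A A A AP A A AP A A AP A AP A AP AP AP PPY, which concatenate to the answer.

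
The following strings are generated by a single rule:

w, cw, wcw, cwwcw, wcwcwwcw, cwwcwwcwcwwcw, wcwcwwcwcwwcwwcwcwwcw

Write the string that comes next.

This is a Fibonacci-style word recurrence s(k) = s(k−2)·s(k−1): e.g. w·cw = wcw.
Continuing: cwwcwwcwcwwcw · wcwcwwcwcwwcwwcwcwwcw gives term 8.

cwwcwwcwcwwcwwcwcwwcwcwwcwwcwcwwcw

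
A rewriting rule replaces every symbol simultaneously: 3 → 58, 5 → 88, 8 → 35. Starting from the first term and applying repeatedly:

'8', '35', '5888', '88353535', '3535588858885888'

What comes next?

Replace each of the 16 characters of 3535588858885888 in place — 58 88 58 88 88 35 35 35 88 35 35 35 88 35 35 35 — and concatenate.

58885888883535358835353588353535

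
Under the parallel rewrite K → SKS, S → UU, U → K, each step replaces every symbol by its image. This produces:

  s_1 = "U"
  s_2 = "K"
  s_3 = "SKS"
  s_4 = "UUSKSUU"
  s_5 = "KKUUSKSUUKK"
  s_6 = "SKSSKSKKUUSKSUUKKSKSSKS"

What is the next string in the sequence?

Replace each of the 23 characters of SKSSKSKKUUSKSUUKKSKSSKS in place — UU SKS UU UU SKS UU SKS SKS K K UU SKS UU K K SKS SKS UU SKS UU UU SKS UU — and concatenate.

UUSKSUUUUSKSUUSKSSKSKKUUSKSUUKKSKSSKSUUSKSUUUUSKSUU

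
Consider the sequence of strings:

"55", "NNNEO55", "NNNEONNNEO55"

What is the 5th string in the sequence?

The strings grow by a fixed prefix NNNEO each time.
From NNNEONNNEO55, 2 further steps: NNNEONNNEO55 → NNNEONNNEONNNEO55 → (answer).

NNNEONNNEONNNEONNNEO55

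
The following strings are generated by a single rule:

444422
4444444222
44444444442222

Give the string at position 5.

Each string has the form 4^{3n+1} 2^{n+1} (n = 1, 2, …).
For term 5, n = 5, so the run lengths are 16, 6.

4444444444444444222222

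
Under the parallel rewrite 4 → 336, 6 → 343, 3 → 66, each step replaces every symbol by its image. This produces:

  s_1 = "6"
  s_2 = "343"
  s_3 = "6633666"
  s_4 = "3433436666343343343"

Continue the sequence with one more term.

Rewriting the 19 symbols of 3433436666343343343 one by one yields 66 336 66 66 336 66 343 343 343 343 66 336 66 66 336 66 66 336 66; concatenated:

66336666633666343343343343663366666336666633666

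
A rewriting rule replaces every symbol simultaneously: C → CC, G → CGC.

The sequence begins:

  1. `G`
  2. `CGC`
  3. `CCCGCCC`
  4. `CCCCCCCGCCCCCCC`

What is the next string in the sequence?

Applying the rule to each of the 15 symbols of CCCCCCCGCCCCCCC gives the pieces CC CC CC CC CC CC CC CGC CC CC CC CC CC CC CC, which concatenate to the answer.

CCCCCCCCCCCCCCCGCCCCCCCCCCCCCCC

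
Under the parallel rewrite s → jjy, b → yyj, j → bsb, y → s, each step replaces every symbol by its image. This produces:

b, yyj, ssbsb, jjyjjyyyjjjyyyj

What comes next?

bsbbsbsbsbbsbsssbsbbsbbsbsssbsb

Applying the rule to each of the 15 symbols of jjyjjyyyjjjyyyj gives the pieces bsb bsb s bsb bsb s s s bsb bsb bsb s s s bsb, which concatenate to the answer.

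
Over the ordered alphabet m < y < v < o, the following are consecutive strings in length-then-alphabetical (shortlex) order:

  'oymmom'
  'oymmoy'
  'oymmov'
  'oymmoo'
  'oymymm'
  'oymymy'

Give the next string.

oymymv

The successor of oymymy increments the rightmost position that isn't already o and resets every position after it to m.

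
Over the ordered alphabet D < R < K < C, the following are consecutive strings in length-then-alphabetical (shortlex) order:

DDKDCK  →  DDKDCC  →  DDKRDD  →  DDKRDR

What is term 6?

DDKRDC

Stepping forward 2 times from DDKRDR: DDKRDR → DDKRDK, then the target.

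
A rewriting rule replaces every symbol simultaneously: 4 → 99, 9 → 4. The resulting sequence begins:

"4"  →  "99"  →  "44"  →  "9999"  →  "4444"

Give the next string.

99999999

Apply φ to 4444 symbol by symbol: 4→99, 4→99, 4→99, 4→99; joined: 99 99 99 99.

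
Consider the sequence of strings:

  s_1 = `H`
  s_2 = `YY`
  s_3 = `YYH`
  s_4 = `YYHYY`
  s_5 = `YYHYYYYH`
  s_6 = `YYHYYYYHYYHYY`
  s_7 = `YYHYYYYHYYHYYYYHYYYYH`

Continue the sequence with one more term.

Each term (from the third on) is the previous term followed by the one before it: term 3 = YY·H = YYH.
Continuing: YYHYYYYHYYHYYYYHYYYYH · YYHYYYYHYYHYY gives term 8.

YYHYYYYHYYHYYYYHYYYYHYYHYYYYHYYHYY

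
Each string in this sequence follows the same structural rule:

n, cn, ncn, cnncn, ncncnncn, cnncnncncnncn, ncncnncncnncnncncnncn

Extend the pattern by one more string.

Each term (from the third on) is the two preceding terms concatenated in order: term 3 = n·cn = ncn.
So term 8 is cnncnncncnncn·ncncnncncnncnncncnncn.

cnncnncncnncnncncnncncnncnncncnncn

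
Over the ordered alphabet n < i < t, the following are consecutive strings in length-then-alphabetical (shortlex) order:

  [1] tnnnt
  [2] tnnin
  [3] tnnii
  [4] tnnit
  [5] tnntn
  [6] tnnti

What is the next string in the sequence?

The successor of tnnti increments the rightmost position that isn't already t and resets every position after it to n.

tnntt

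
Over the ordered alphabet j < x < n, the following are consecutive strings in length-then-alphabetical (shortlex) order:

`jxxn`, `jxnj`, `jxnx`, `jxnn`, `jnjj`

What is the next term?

Find the rightmost character of jnjj below n, bump it to the next letter, and reset everything to its right to j.

jnjx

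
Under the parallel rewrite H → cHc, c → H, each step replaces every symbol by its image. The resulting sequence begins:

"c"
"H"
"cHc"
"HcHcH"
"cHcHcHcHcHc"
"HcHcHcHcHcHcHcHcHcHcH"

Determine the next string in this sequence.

Replace each of the 21 characters of HcHcHcHcHcHcHcHcHcHcH in place — cHc H cHc H cHc H cHc H cHc H cHc H cHc H cHc H cHc H cHc H cHc — and concatenate.

cHcHcHcHcHcHcHcHcHcHcHcHcHcHcHcHcHcHcHcHcHc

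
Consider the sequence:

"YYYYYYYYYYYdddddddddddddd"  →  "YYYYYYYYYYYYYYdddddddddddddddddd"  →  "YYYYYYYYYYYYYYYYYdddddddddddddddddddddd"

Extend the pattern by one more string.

YYYYYYYYYYYYYYYYYYYYdddddddddddddddddddddddddd

Term n consists of 3n+2 Y's, followed by 4n+2 d's, where the shown terms are n = 3, 4, 5.
For the next term, n = 6, so the run lengths are 20, 26.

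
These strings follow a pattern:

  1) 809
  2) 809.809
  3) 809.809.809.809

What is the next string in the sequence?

809.809.809.809.809.809.809.809

Each string is two copies of the previous one joined by '.'.
So the next term is two copies of 809.809.809.809 with '.' between the halves.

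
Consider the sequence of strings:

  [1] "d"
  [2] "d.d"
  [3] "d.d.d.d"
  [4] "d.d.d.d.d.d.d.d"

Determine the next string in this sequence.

Every step duplicates the string with '.' between the halves.
One more doubling of d.d.d.d.d.d.d.d gives the answer.

d.d.d.d.d.d.d.d.d.d.d.d.d.d.d.d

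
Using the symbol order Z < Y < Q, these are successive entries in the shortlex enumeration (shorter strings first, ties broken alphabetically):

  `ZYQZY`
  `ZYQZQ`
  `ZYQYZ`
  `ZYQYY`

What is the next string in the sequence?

ZYQYQ

The successor of ZYQYY increments the rightmost position that isn't already Q and resets every position after it to Z.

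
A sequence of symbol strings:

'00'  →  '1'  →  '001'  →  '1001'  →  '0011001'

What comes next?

10010011001

This is a Fibonacci-style word recurrence s(k) = s(k−2)·s(k−1): e.g. 00·1 = 001.
The next term joins 1001 and 0011001.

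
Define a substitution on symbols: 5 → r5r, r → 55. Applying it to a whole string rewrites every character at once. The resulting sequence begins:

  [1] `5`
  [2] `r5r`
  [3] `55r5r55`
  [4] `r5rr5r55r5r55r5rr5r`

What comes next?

φ(r5rr5r55r5r55r5rr5r) expands symbol-by-symbol to 55 r5r 55 55 r5r 55 r5r r5r 55 r5r 55 r5r r5r 55 r5r 55 55 r5r 55; joining the 19 pieces gives the next term.

55r5r5555r5r55r5rr5r55r5r55r5rr5r55r5r5555r5r55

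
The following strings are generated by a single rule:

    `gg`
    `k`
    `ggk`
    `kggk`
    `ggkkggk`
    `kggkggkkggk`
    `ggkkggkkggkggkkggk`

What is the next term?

Each term (from the third on) is the two preceding terms concatenated in order: term 3 = gg·k = ggk.
So term 8 is kggkggkkggk·ggkkggkkggkggkkggk.

kggkggkkggkggkkggkkggkggkkggk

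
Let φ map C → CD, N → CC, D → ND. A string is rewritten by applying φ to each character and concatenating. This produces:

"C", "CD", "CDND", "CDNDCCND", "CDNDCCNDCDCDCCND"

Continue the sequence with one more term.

φ(CDNDCCNDCDCDCCND) expands symbol-by-symbol to CD ND CC ND CD CD CC ND CD ND CD ND CD CD CC ND; joining the 16 pieces gives the next term.

CDNDCCNDCDCDCCNDCDNDCDNDCDCDCCND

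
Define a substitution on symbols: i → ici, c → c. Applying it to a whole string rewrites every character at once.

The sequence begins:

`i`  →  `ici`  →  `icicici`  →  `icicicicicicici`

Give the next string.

Rewriting the 15 symbols of icicicicicicici one by one yields ici c ici c ici c ici c ici c ici c ici c ici; concatenated:

icicicicicicicicicicicicicicici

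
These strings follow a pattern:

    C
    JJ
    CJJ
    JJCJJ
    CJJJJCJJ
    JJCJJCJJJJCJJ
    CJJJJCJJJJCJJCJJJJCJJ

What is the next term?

From term 3 onward, concatenate the second-to-last term with the last: C·JJ = CJJ, JJ·CJJ = JJCJJ, …
Continuing: JJCJJCJJJJCJJ · CJJJJCJJJJCJJCJJJJCJJ gives term 8.

JJCJJCJJJJCJJCJJJJCJJJJCJJCJJJJCJJ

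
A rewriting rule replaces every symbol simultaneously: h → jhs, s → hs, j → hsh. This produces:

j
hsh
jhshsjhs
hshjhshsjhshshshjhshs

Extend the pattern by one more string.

Replace each of the 21 characters of hshjhshsjhshshshjhshs in place — jhs hs jhs hsh jhs hs jhs hs hsh jhs hs jhs hs jhs hs jhs hsh jhs hs jhs hs — and concatenate.

jhshsjhshshjhshsjhshshshjhshsjhshsjhshsjhshshjhshsjhshs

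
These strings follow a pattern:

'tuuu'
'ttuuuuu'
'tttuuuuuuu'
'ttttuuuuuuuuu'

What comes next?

tttttuuuuuuuuuuu

Each string has the form t^{n} u^{2n+1} (n = 1, 2, …).
At n = 5 the blocks have lengths 5, 11.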